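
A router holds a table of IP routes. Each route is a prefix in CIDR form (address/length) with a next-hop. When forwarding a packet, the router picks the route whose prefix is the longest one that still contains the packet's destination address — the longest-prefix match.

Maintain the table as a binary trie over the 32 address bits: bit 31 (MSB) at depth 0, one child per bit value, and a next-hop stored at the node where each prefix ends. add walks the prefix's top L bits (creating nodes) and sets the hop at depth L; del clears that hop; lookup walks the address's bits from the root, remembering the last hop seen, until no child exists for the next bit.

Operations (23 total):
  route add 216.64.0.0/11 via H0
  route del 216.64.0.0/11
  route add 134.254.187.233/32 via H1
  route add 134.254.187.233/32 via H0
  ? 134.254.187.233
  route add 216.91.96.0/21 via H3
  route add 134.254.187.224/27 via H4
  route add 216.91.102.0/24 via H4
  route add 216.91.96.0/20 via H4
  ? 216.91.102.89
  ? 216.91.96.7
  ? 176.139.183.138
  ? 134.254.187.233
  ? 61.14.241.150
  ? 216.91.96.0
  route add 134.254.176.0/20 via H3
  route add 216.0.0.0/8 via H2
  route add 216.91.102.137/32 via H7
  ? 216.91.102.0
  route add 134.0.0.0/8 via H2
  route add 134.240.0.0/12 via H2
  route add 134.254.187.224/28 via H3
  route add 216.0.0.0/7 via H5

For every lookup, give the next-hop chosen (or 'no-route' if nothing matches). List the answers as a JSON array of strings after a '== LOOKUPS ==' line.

Apply in order:
  add 216.64.0.0/11 -> H0 at depth 11
  - 216.64.0.0/11 clear@11
  add 134.254.187.233/32 -> H1 at depth 32
  add 134.254.187.233/32 -> H0 at depth 32
  Q 134.254.187.233: descend 10000110111111101011101111101001 ; hops seen [H0] ; pick H0
  add 216.91.96.0/21 -> H3 at depth 21
  add 134.254.187.224/27 -> H4 at depth 27
  add 216.91.102.0/24 -> H4 at depth 24
  add 216.91.96.0/20 -> H4 at depth 20
  Q 216.91.102.89: descend 110110000101101101100110 ; hops seen [H4,H3,H4] ; pick H4
  Q 216.91.96.7: descend 110110000101101101100 ; hops seen [H4,H3] ; pick H3
  Q 176.139.183.138: descend 10 ; hops seen [∅] ; pick no-route
  Q 134.254.187.233: descend 10000110111111101011101111101001 ; hops seen [H4,H0] ; pick H0
  Q 61.14.241.150: descend ε ; hops seen [∅] ; pick no-route
  Q 216.91.96.0: descend 110110000101101101100 ; hops seen [H4,H3] ; pick H3
  add 134.254.176.0/20 -> H3 at depth 20
  add 216.0.0.0/8 -> H2 at depth 8
  add 216.91.102.137/32 -> H7 at depth 32
  Q 216.91.102.0: descend 110110000101101101100110 ; hops seen [H2,H4,H3,H4] ; pick H4
  add 134.0.0.0/8 -> H2 at depth 8
  add 134.240.0.0/12 -> H2 at depth 12
  add 134.254.187.224/28 -> H3 at depth 28
  add 216.0.0.0/7 -> H5 at depth 7

== LOOKUPS ==
["H0","H4","H3","no-route","H0","no-route","H3","H4"]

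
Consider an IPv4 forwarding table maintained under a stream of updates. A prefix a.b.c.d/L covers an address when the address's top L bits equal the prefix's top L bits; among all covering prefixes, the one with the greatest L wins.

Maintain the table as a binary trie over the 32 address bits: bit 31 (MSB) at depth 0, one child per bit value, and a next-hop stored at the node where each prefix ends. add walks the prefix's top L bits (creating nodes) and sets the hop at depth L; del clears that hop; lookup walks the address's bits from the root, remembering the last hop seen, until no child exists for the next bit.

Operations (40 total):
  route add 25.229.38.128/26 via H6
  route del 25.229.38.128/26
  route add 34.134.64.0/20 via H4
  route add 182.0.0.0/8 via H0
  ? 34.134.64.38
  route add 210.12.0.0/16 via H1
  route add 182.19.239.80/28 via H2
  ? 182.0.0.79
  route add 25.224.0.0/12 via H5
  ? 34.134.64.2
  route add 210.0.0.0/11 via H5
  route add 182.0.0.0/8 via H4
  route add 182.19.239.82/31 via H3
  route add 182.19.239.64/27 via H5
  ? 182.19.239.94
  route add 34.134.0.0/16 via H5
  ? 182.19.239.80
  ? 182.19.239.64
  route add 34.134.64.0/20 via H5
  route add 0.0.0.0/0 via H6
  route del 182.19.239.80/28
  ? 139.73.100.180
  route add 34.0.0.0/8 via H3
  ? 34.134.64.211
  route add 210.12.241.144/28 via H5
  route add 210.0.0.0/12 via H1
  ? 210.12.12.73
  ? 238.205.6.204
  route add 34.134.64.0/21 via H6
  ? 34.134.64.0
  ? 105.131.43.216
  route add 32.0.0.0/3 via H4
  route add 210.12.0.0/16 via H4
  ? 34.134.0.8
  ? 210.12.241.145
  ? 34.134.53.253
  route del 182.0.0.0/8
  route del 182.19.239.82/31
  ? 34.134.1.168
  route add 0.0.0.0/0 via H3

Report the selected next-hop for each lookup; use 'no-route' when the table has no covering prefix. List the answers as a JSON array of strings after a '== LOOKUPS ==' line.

Apply in order:
  add 25.229.38.128/26 -> H6 at depth 26
  - 25.229.38.128/26 clear@26
  add 34.134.64.0/20 -> H4 at depth 20
  add 182.0.0.0/8 -> H0 at depth 8
  Q 34.134.64.38: descend 00100010100001100100 ; hops seen [H4] ; pick H4
  add 210.12.0.0/16 -> H1 at depth 16
  add 182.19.239.80/28 -> H2 at depth 28
  Q 182.0.0.79: descend 10110110000 ; hops seen [H0] ; pick H0
  add 25.224.0.0/12 -> H5 at depth 12
  Q 34.134.64.2: descend 00100010100001100100 ; hops seen [H4] ; pick H4
  add 210.0.0.0/11 -> H5 at depth 11
  add 182.0.0.0/8 -> H4 at depth 8
  add 182.19.239.82/31 -> H3 at depth 31
  add 182.19.239.64/27 -> H5 at depth 27
  Q 182.19.239.94: descend 1011011000010011111011110101 ; hops seen [H4,H5,H2] ; pick H2
  add 34.134.0.0/16 -> H5 at depth 16
  Q 182.19.239.80: descend 101101100001001111101111010100 ; hops seen [H4,H5,H2] ; pick H2
  Q 182.19.239.64: descend 101101100001001111101111010 ; hops seen [H4,H5] ; pick H5
  add 34.134.64.0/20 -> H5 at depth 20
  add 0.0.0.0/0 -> H6 at depth 0
  - 182.19.239.80/28 clear@28
  Q 139.73.100.180: descend 10 ; hops seen [H6] ; pick H6
  add 34.0.0.0/8 -> H3 at depth 8
  Q 34.134.64.211: descend 00100010100001100100 ; hops seen [H6,H3,H5,H5] ; pick H5
  add 210.12.241.144/28 -> H5 at depth 28
  add 210.0.0.0/12 -> H1 at depth 12
  Q 210.12.12.73: descend 1101001000001100 ; hops seen [H6,H5,H1,H1] ; pick H1
  Q 238.205.6.204: descend 11 ; hops seen [H6] ; pick H6
  add 34.134.64.0/21 -> H6 at depth 21
  Q 34.134.64.0: descend 001000101000011001000 ; hops seen [H6,H3,H5,H5,H6] ; pick H6
  Q 105.131.43.216: descend 0 ; hops seen [H6] ; pick H6
  add 32.0.0.0/3 -> H4 at depth 3
  add 210.12.0.0/16 -> H4 at depth 16
  Q 34.134.0.8: descend 00100010100001100 ; hops seen [H6,H4,H3,H5] ; pick H5
  Q 210.12.241.145: descend 1101001000001100111100011001 ; hops seen [H6,H5,H1,H4,H5] ; pick H5
  Q 34.134.53.253: descend 00100010100001100 ; hops seen [H6,H4,H3,H5] ; pick H5
  - 182.0.0.0/8 clear@8
  - 182.19.239.82/31 clear@31
  Q 34.134.1.168: descend 00100010100001100 ; hops seen [H6,H4,H3,H5] ; pick H5
  add 0.0.0.0/0 -> H3 at depth 0

== LOOKUPS ==
["H4","H0","H4","H2","H2","H5","H6","H5","H1","H6","H6","H6","H5","H5","H5","H5"]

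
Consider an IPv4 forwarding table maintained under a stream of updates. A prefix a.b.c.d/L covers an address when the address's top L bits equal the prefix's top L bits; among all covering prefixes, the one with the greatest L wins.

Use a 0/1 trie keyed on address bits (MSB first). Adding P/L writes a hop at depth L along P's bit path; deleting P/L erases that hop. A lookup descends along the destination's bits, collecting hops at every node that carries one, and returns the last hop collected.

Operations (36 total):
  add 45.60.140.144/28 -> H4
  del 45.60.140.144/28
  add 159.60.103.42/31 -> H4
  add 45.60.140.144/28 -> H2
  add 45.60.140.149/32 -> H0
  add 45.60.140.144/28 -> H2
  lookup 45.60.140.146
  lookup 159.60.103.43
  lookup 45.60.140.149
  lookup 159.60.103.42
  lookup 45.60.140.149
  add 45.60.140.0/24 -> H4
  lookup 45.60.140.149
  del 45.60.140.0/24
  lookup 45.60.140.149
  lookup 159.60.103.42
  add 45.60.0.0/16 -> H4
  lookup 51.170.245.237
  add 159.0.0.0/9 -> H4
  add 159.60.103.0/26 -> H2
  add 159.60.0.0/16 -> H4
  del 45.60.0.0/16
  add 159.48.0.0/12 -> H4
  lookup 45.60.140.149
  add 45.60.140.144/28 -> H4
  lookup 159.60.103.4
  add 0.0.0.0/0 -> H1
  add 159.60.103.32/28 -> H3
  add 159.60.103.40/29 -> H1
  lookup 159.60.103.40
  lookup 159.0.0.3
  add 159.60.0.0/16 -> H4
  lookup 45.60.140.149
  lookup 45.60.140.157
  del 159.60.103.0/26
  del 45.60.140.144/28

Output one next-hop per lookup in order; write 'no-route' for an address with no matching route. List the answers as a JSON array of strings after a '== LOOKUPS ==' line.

Apply in order:
  + 45.60.140.144/28 (H4) depth=28
  del 45.60.140.144/28 (clear depth 28)
  + 159.60.103.42/31 (H4) depth=31
  + 45.60.140.144/28 (H2) depth=28
  + 45.60.140.149/32 (H0) depth=32
  + 45.60.140.144/28 (H2) depth=28
  lookup 45.60.140.146: bits 00101101001111001000110010010 walk d0:-→d1:-→d2:-→d3:-→d4:-→d5:-→d6:-→d7:-→d8:-→d9:-→d10:-→d11:-→d12:-→d13:-→d14:-→d15:-→d16:-→d17:-→d18:-→d19:-→d20:-→d21:-→d22:-→d23:-→d24:-→d25:-→d26:-→d27:-→d28:H2→d29:- -> H2
  lookup 159.60.103.43: bits 1001111100111100011001110010101 walk d0:-→d1:-→d2:-→d3:-→d4:-→d5:-→d6:-→d7:-→d8:-→d9:-→d10:-→d11:-→d12:-→d13:-→d14:-→d15:-→d16:-→d17:-→d18:-→d19:-→d20:-→d21:-→d22:-→d23:-→d24:-→d25:-→d26:-→d27:-→d28:-→d29:-→d30:-→d31:H4 -> H4
  lookup 45.60.140.149: bits 00101101001111001000110010010101 walk d0:-→d1:-→d2:-→d3:-→d4:-→d5:-→d6:-→d7:-→d8:-→d9:-→d10:-→d11:-→d12:-→d13:-→d14:-→d15:-→d16:-→d17:-→d18:-→d19:-→d20:-→d21:-→d22:-→d23:-→d24:-→d25:-→d26:-→d27:-→d28:H2→d29:-→d30:-→d31:-→d32:H0 -> H0
  lookup 159.60.103.42: bits 1001111100111100011001110010101 walk d0:-→d1:-→d2:-→d3:-→d4:-→d5:-→d6:-→d7:-→d8:-→d9:-→d10:-→d11:-→d12:-→d13:-→d14:-→d15:-→d16:-→d17:-→d18:-→d19:-→d20:-→d21:-→d22:-→d23:-→d24:-→d25:-→d26:-→d27:-→d28:-→d29:-→d30:-→d31:H4 -> H4
  lookup 45.60.140.149: bits 00101101001111001000110010010101 walk d0:-→d1:-→d2:-→d3:-→d4:-→d5:-→d6:-→d7:-→d8:-→d9:-→d10:-→d11:-→d12:-→d13:-→d14:-→d15:-→d16:-→d17:-→d18:-→d19:-→d20:-→d21:-→d22:-→d23:-→d24:-→d25:-→d26:-→d27:-→d28:H2→d29:-→d30:-→d31:-→d32:H0 -> H0
  + 45.60.140.0/24 (H4) depth=24
  lookup 45.60.140.149: bits 00101101001111001000110010010101 walk d0:-→d1:-→d2:-→d3:-→d4:-→d5:-→d6:-→d7:-→d8:-→d9:-→d10:-→d11:-→d12:-→d13:-→d14:-→d15:-→d16:-→d17:-→d18:-→d19:-→d20:-→d21:-→d22:-→d23:-→d24:H4→d25:-→d26:-→d27:-→d28:H2→d29:-→d30:-→d31:-→d32:H0 -> H0
  del 45.60.140.0/24 (clear depth 24)
  lookup 45.60.140.149: bits 00101101001111001000110010010101 walk d0:-→d1:-→d2:-→d3:-→d4:-→d5:-→d6:-→d7:-→d8:-→d9:-→d10:-→d11:-→d12:-→d13:-→d14:-→d15:-→d16:-→d17:-→d18:-→d19:-→d20:-→d21:-→d22:-→d23:-→d24:-→d25:-→d26:-→d27:-→d28:H2→d29:-→d30:-→d31:-→d32:H0 -> H0
  lookup 159.60.103.42: bits 1001111100111100011001110010101 walk d0:-→d1:-→d2:-→d3:-→d4:-→d5:-→d6:-→d7:-→d8:-→d9:-→d10:-→d11:-→d12:-→d13:-→d14:-→d15:-→d16:-→d17:-→d18:-→d19:-→d20:-→d21:-→d22:-→d23:-→d24:-→d25:-→d26:-→d27:-→d28:-→d29:-→d30:-→d31:H4 -> H4
  + 45.60.0.0/16 (H4) depth=16
  lookup 51.170.245.237: bits 001 walk d0:-→d1:-→d2:-→d3:- -> no-route
  + 159.0.0.0/9 (H4) depth=9
  + 159.60.103.0/26 (H2) depth=26
  + 159.60.0.0/16 (H4) depth=16
  del 45.60.0.0/16 (clear depth 16)
  + 159.48.0.0/12 (H4) depth=12
  lookup 45.60.140.149: bits 00101101001111001000110010010101 walk d0:-→d1:-→d2:-→d3:-→d4:-→d5:-→d6:-→d7:-→d8:-→d9:-→d10:-→d11:-→d12:-→d13:-→d14:-→d15:-→d16:-→d17:-→d18:-→d19:-→d20:-→d21:-→d22:-→d23:-→d24:-→d25:-→d26:-→d27:-→d28:H2→d29:-→d30:-→d31:-→d32:H0 -> H0
  + 45.60.140.144/28 (H4) depth=28
  lookup 159.60.103.4: bits 10011111001111000110011100 walk d0:-→d1:-→d2:-→d3:-→d4:-→d5:-→d6:-→d7:-→d8:-→d9:H4→d10:-→d11:-→d12:H4→d13:-→d14:-→d15:-→d16:H4→d17:-→d18:-→d19:-→d20:-→d21:-→d22:-→d23:-→d24:-→d25:-→d26:H2 -> H2
  + 0.0.0.0/0 (H1) depth=0
  + 159.60.103.32/28 (H3) depth=28
  + 159.60.103.40/29 (H1) depth=29
  lookup 159.60.103.40: bits 100111110011110001100111001010 walk d0:H1→d1:-→d2:-→d3:-→d4:-→d5:-→d6:-→d7:-→d8:-→d9:H4→d10:-→d11:-→d12:H4→d13:-→d14:-→d15:-→d16:H4→d17:-→d18:-→d19:-→d20:-→d21:-→d22:-→d23:-→d24:-→d25:-→d26:H2→d27:-→d28:H3→d29:H1→d30:- -> H1
  lookup 159.0.0.3: bits 1001111100 walk d0:H1→d1:-→d2:-→d3:-→d4:-→d5:-→d6:-→d7:-→d8:-→d9:H4→d10:- -> H4
  + 159.60.0.0/16 (H4) depth=16
  lookup 45.60.140.149: bits 00101101001111001000110010010101 walk d0:H1→d1:-→d2:-→d3:-→d4:-→d5:-→d6:-→d7:-→d8:-→d9:-→d10:-→d11:-→d12:-→d13:-→d14:-→d15:-→d16:-→d17:-→d18:-→d19:-→d20:-→d21:-→d22:-→d23:-→d24:-→d25:-→d26:-→d27:-→d28:H4→d29:-→d30:-→d31:-→d32:H0 -> H0
  lookup 45.60.140.157: bits 0010110100111100100011001001 walk d0:H1→d1:-→d2:-→d3:-→d4:-→d5:-→d6:-→d7:-→d8:-→d9:-→d10:-→d11:-→d12:-→d13:-→d14:-→d15:-→d16:-→d17:-→d18:-→d19:-→d20:-→d21:-→d22:-→d23:-→d24:-→d25:-→d26:-→d27:-→d28:H4 -> H4
  del 159.60.103.0/26 (clear depth 26)
  del 45.60.140.144/28 (clear depth 28)

== LOOKUPS ==
["H2","H4","H0","H4","H0","H0","H0","H4","no-route","H0","H2","H1","H4","H0","H4"]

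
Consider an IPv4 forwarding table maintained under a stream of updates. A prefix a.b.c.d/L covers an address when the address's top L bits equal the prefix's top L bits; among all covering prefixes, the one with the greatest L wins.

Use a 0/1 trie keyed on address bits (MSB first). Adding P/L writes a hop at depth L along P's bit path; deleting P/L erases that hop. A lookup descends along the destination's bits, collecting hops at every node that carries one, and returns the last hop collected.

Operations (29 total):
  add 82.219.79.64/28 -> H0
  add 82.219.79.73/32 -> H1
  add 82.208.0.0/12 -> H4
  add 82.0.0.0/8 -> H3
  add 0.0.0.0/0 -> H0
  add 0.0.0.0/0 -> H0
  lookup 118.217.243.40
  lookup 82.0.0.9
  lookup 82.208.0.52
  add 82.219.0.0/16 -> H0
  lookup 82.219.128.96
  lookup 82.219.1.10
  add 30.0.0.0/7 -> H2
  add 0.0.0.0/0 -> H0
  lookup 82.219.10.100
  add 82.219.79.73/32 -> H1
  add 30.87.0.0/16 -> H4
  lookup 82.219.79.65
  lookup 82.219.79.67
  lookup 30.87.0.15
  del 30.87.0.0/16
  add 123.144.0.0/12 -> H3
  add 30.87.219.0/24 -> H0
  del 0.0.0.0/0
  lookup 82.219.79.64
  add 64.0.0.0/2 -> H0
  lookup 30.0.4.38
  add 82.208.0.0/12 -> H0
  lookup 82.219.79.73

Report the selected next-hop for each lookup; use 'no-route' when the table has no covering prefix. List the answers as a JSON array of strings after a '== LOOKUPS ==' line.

Process each operation:
  add 82.219.79.64/28 -> H0 at depth 28
  add 82.219.79.73/32 -> H1 at depth 32
  add 82.208.0.0/12 -> H4 at depth 12
  add 82.0.0.0/8 -> H3 at depth 8
  add 0.0.0.0/0 -> H0 at depth 0
  add 0.0.0.0/0 -> H0 at depth 0
  ? 118.217.243.40  path d0:H0→d1:-→d2:-  best=H0
  ? 82.0.0.9  path d0:H0→d1:-→d2:-→d3:-→d4:-→d5:-→d6:-→d7:-→d8:H3  best=H3
  ? 82.208.0.52  path d0:H0→d1:-→d2:-→d3:-→d4:-→d5:-→d6:-→d7:-→d8:H3→d9:-→d10:-→d11:-→d12:H4  best=H4
  add 82.219.0.0/16 -> H0 at depth 16
  ? 82.219.128.96  path d0:H0→d1:-→d2:-→d3:-→d4:-→d5:-→d6:-→d7:-→d8:H3→d9:-→d10:-→d11:-→d12:H4→d13:-→d14:-→d15:-→d16:H0  best=H0
  ? 82.219.1.10  path d0:H0→d1:-→d2:-→d3:-→d4:-→d5:-→d6:-→d7:-→d8:H3→d9:-→d10:-→d11:-→d12:H4→d13:-→d14:-→d15:-→d16:H0→d17:-  best=H0
  add 30.0.0.0/7 -> H2 at depth 7
  add 0.0.0.0/0 -> H0 at depth 0
  ? 82.219.10.100  path d0:H0→d1:-→d2:-→d3:-→d4:-→d5:-→d6:-→d7:-→d8:H3→d9:-→d10:-→d11:-→d12:H4→d13:-→d14:-→d15:-→d16:H0→d17:-  best=H0
  add 82.219.79.73/32 -> H1 at depth 32
  add 30.87.0.0/16 -> H4 at depth 16
  ? 82.219.79.65  path d0:H0→d1:-→d2:-→d3:-→d4:-→d5:-→d6:-→d7:-→d8:H3→d9:-→d10:-→d11:-→d12:H4→d13:-→d14:-→d15:-→d16:H0→d17:-→d18:-→d19:-→d20:-→d21:-→d22:-→d23:-→d24:-→d25:-→d26:-→d27:-→d28:H0  best=H0
  ? 82.219.79.67  path d0:H0→d1:-→d2:-→d3:-→d4:-→d5:-→d6:-→d7:-→d8:H3→d9:-→d10:-→d11:-→d12:H4→d13:-→d14:-→d15:-→d16:H0→d17:-→d18:-→d19:-→d20:-→d21:-→d22:-→d23:-→d24:-→d25:-→d26:-→d27:-→d28:H0  best=H0
  ? 30.87.0.15  path d0:H0→d1:-→d2:-→d3:-→d4:-→d5:-→d6:-→d7:H2→d8:-→d9:-→d10:-→d11:-→d12:-→d13:-→d14:-→d15:-→d16:H4  best=H4
  del 30.87.0.0/16 (clear depth 16)
  add 123.144.0.0/12 -> H3 at depth 12
  add 30.87.219.0/24 -> H0 at depth 24
  del 0.0.0.0/0 (clear depth 0)
  ? 82.219.79.64  path d0:-→d1:-→d2:-→d3:-→d4:-→d5:-→d6:-→d7:-→d8:H3→d9:-→d10:-→d11:-→d12:H4→d13:-→d14:-→d15:-→d16:H0→d17:-→d18:-→d19:-→d20:-→d21:-→d22:-→d23:-→d24:-→d25:-→d26:-→d27:-→d28:H0  best=H0
  add 64.0.0.0/2 -> H0 at depth 2
  ? 30.0.4.38  path d0:-→d1:-→d2:-→d3:-→d4:-→d5:-→d6:-→d7:H2→d8:-→d9:-  best=H2
  add 82.208.0.0/12 -> H0 at depth 12
  ? 82.219.79.73  path d0:-→d1:-→d2:H0→d3:-→d4:-→d5:-→d6:-→d7:-→d8:H3→d9:-→d10:-→d11:-→d12:H0→d13:-→d14:-→d15:-→d16:H0→d17:-→d18:-→d19:-→d20:-→d21:-→d22:-→d23:-→d24:-→d25:-→d26:-→d27:-→d28:H0→d29:-→d30:-→d31:-→d32:H1  best=H1

== LOOKUPS ==
["H0","H3","H4","H0","H0","H0","H0","H0","H4","H0","H2","H1"]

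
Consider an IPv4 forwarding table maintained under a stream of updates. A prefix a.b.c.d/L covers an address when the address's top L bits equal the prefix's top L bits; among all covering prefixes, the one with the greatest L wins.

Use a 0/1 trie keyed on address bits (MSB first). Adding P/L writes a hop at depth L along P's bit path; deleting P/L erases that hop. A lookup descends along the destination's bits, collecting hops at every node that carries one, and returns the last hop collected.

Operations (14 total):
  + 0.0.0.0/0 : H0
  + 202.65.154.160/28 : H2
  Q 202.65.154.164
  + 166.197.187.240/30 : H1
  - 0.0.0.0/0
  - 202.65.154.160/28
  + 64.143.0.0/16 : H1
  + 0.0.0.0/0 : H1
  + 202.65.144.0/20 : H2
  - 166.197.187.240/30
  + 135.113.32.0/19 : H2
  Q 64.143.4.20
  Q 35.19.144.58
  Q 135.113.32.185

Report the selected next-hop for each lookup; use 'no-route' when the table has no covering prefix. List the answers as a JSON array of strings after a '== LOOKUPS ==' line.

Apply in order:
  add 0.0.0.0/0 -> H0 at depth 0
  add 202.65.154.160/28 -> H2 at depth 28
  lookup 202.65.154.164: bits 1100101001000001100110101010 walk d0:H0→d1:-→d2:-→d3:-→d4:-→d5:-→d6:-→d7:-→d8:-→d9:-→d10:-→d11:-→d12:-→d13:-→d14:-→d15:-→d16:-→d17:-→d18:-→d19:-→d20:-→d21:-→d22:-→d23:-→d24:-→d25:-→d26:-→d27:-→d28:H2 -> H2
  add 166.197.187.240/30 -> H1 at depth 30
  - 0.0.0.0/0 clear@0
  - 202.65.154.160/28 clear@28
  add 64.143.0.0/16 -> H1 at depth 16
  add 0.0.0.0/0 -> H1 at depth 0
  add 202.65.144.0/20 -> H2 at depth 20
  - 166.197.187.240/30 clear@30
  add 135.113.32.0/19 -> H2 at depth 19
  lookup 64.143.4.20: bits 0100000010001111 walk d0:H1→d1:-→d2:-→d3:-→d4:-→d5:-→d6:-→d7:-→d8:-→d9:-→d10:-→d11:-→d12:-→d13:-→d14:-→d15:-→d16:H1 -> H1
  lookup 35.19.144.58: bits 0 walk d0:H1→d1:- -> H1
  lookup 135.113.32.185: bits 1000011101110001001 walk d0:H1→d1:-→d2:-→d3:-→d4:-→d5:-→d6:-→d7:-→d8:-→d9:-→d10:-→d11:-→d12:-→d13:-→d14:-→d15:-→d16:-→d17:-→d18:-→d19:H2 -> H2

== LOOKUPS ==
["H2","H1","H1","H2"]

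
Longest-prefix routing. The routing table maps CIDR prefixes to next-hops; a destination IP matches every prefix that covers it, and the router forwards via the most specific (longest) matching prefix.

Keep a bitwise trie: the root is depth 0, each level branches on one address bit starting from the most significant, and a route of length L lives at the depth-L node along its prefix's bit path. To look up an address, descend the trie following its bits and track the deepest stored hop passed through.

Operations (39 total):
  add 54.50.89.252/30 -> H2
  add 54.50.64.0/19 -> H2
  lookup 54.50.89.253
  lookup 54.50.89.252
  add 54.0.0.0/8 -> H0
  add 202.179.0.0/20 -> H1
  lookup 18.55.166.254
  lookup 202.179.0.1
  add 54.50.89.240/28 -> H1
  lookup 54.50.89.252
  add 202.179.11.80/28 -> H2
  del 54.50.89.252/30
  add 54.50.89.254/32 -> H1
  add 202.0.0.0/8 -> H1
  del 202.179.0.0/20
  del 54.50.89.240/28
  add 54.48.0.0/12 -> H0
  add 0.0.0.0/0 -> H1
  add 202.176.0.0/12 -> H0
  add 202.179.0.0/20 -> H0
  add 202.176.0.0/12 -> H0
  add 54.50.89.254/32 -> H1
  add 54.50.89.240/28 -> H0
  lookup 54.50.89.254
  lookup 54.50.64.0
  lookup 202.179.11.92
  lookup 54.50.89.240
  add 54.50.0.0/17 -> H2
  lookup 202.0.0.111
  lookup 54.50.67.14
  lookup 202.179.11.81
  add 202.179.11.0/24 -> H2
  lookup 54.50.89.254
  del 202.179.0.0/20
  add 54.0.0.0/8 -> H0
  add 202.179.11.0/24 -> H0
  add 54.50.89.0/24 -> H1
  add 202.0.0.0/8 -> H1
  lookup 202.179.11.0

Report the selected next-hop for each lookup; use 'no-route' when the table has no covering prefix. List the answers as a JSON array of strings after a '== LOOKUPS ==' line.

Apply in order:
  add 54.50.89.252/30 -> H2 at depth 30
  add 54.50.64.0/19 -> H2 at depth 19
  lookup 54.50.89.253: bits 001101100011001001011001111111 walk d0:-→d1:-→d2:-→d3:-→d4:-→d5:-→d6:-→d7:-→d8:-→d9:-→d10:-→d11:-→d12:-→d13:-→d14:-→d15:-→d16:-→d17:-→d18:-→d19:H2→d20:-→d21:-→d22:-→d23:-→d24:-→d25:-→d26:-→d27:-→d28:-→d29:-→d30:H2 -> H2
  lookup 54.50.89.252: bits 001101100011001001011001111111 walk d0:-→d1:-→d2:-→d3:-→d4:-→d5:-→d6:-→d7:-→d8:-→d9:-→d10:-→d11:-→d12:-→d13:-→d14:-→d15:-→d16:-→d17:-→d18:-→d19:H2→d20:-→d21:-→d22:-→d23:-→d24:-→d25:-→d26:-→d27:-→d28:-→d29:-→d30:H2 -> H2
  add 54.0.0.0/8 -> H0 at depth 8
  add 202.179.0.0/20 -> H1 at depth 20
  lookup 18.55.166.254: bits 00 walk d0:-→d1:-→d2:- -> no-route
  lookup 202.179.0.1: bits 11001010101100110000 walk d0:-→d1:-→d2:-→d3:-→d4:-→d5:-→d6:-→d7:-→d8:-→d9:-→d10:-→d11:-→d12:-→d13:-→d14:-→d15:-→d16:-→d17:-→d18:-→d19:-→d20:H1 -> H1
  add 54.50.89.240/28 -> H1 at depth 28
  lookup 54.50.89.252: bits 001101100011001001011001111111 walk d0:-→d1:-→d2:-→d3:-→d4:-→d5:-→d6:-→d7:-→d8:H0→d9:-→d10:-→d11:-→d12:-→d13:-→d14:-→d15:-→d16:-→d17:-→d18:-→d19:H2→d20:-→d21:-→d22:-→d23:-→d24:-→d25:-→d26:-→d27:-→d28:H1→d29:-→d30:H2 -> H2
  add 202.179.11.80/28 -> H2 at depth 28
  - 54.50.89.252/30 clear@30
  add 54.50.89.254/32 -> H1 at depth 32
  add 202.0.0.0/8 -> H1 at depth 8
  - 202.179.0.0/20 clear@20
  - 54.50.89.240/28 clear@28
  add 54.48.0.0/12 -> H0 at depth 12
  add 0.0.0.0/0 -> H1 at depth 0
  add 202.176.0.0/12 -> H0 at depth 12
  add 202.179.0.0/20 -> H0 at depth 20
  add 202.176.0.0/12 -> H0 at depth 12
  add 54.50.89.254/32 -> H1 at depth 32
  add 54.50.89.240/28 -> H0 at depth 28
  lookup 54.50.89.254: bits 00110110001100100101100111111110 walk d0:H1→d1:-→d2:-→d3:-→d4:-→d5:-→d6:-→d7:-→d8:H0→d9:-→d10:-→d11:-→d12:H0→d13:-→d14:-→d15:-→d16:-→d17:-→d18:-→d19:H2→d20:-→d21:-→d22:-→d23:-→d24:-→d25:-→d26:-→d27:-→d28:H0→d29:-→d30:-→d31:-→d32:H1 -> H1
  lookup 54.50.64.0: bits 0011011000110010010 walk d0:H1→d1:-→d2:-→d3:-→d4:-→d5:-→d6:-→d7:-→d8:H0→d9:-→d10:-→d11:-→d12:H0→d13:-→d14:-→d15:-→d16:-→d17:-→d18:-→d19:H2 -> H2
  lookup 202.179.11.92: bits 1100101010110011000010110101 walk d0:H1→d1:-→d2:-→d3:-→d4:-→d5:-→d6:-→d7:-→d8:H1→d9:-→d10:-→d11:-→d12:H0→d13:-→d14:-→d15:-→d16:-→d17:-→d18:-→d19:-→d20:H0→d21:-→d22:-→d23:-→d24:-→d25:-→d26:-→d27:-→d28:H2 -> H2
  lookup 54.50.89.240: bits 0011011000110010010110011111 walk d0:H1→d1:-→d2:-→d3:-→d4:-→d5:-→d6:-→d7:-→d8:H0→d9:-→d10:-→d11:-→d12:H0→d13:-→d14:-→d15:-→d16:-→d17:-→d18:-→d19:H2→d20:-→d21:-→d22:-→d23:-→d24:-→d25:-→d26:-→d27:-→d28:H0 -> H0
  add 54.50.0.0/17 -> H2 at depth 17
  lookup 202.0.0.111: bits 11001010 walk d0:H1→d1:-→d2:-→d3:-→d4:-→d5:-→d6:-→d7:-→d8:H1 -> H1
  lookup 54.50.67.14: bits 0011011000110010010 walk d0:H1→d1:-→d2:-→d3:-→d4:-→d5:-→d6:-→d7:-→d8:H0→d9:-→d10:-→d11:-→d12:H0→d13:-→d14:-→d15:-→d16:-→d17:H2→d18:-→d19:H2 -> H2
  lookup 202.179.11.81: bits 1100101010110011000010110101 walk d0:H1→d1:-→d2:-→d3:-→d4:-→d5:-→d6:-→d7:-→d8:H1→d9:-→d10:-→d11:-→d12:H0→d13:-→d14:-→d15:-→d16:-→d17:-→d18:-→d19:-→d20:H0→d21:-→d22:-→d23:-→d24:-→d25:-→d26:-→d27:-→d28:H2 -> H2
  add 202.179.11.0/24 -> H2 at depth 24
  lookup 54.50.89.254: bits 00110110001100100101100111111110 walk d0:H1→d1:-→d2:-→d3:-→d4:-→d5:-→d6:-→d7:-→d8:H0→d9:-→d10:-→d11:-→d12:H0→d13:-→d14:-→d15:-→d16:-→d17:H2→d18:-→d19:H2→d20:-→d21:-→d22:-→d23:-→d24:-→d25:-→d26:-→d27:-→d28:H0→d29:-→d30:-→d31:-→d32:H1 -> H1
  - 202.179.0.0/20 clear@20
  add 54.0.0.0/8 -> H0 at depth 8
  add 202.179.11.0/24 -> H0 at depth 24
  add 54.50.89.0/24 -> H1 at depth 24
  add 202.0.0.0/8 -> H1 at depth 8
  lookup 202.179.11.0: bits 1100101010110011000010110 walk d0:H1→d1:-→d2:-→d3:-→d4:-→d5:-→d6:-→d7:-→d8:H1→d9:-→d10:-→d11:-→d12:H0→d13:-→d14:-→d15:-→d16:-→d17:-→d18:-→d19:-→d20:-→d21:-→d22:-→d23:-→d24:H0→d25:- -> H0

== LOOKUPS ==
["H2","H2","no-route","H1","H2","H1","H2","H2","H0","H1","H2","H2","H1","H0"]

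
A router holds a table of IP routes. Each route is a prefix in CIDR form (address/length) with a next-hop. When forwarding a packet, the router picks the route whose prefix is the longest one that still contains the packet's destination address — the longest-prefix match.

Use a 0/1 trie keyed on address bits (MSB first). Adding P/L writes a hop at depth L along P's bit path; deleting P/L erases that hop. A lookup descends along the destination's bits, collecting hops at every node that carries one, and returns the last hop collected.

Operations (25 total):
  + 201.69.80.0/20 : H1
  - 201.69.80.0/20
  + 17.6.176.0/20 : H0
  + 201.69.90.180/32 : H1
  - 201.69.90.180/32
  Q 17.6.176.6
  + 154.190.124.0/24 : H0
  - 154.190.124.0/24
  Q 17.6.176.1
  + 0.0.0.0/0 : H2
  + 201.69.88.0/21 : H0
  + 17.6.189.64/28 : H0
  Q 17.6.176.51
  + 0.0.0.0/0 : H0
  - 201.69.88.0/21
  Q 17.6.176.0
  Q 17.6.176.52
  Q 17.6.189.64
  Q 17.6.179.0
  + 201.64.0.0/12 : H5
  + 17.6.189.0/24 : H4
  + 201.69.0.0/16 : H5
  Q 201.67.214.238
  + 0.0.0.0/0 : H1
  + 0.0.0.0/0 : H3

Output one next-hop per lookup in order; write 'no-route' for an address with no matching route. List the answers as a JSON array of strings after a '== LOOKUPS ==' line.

Trace:
  add 201.69.80.0/20 -> H1 at depth 20
  del 201.69.80.0/20 (clear depth 20)
  add 17.6.176.0/20 -> H0 at depth 20
  add 201.69.90.180/32 -> H1 at depth 32
  del 201.69.90.180/32 (clear depth 32)
  lookup 17.6.176.6: bits 00010001000001101011 walk d0:-→d1:-→d2:-→d3:-→d4:-→d5:-→d6:-→d7:-→d8:-→d9:-→d10:-→d11:-→d12:-→d13:-→d14:-→d15:-→d16:-→d17:-→d18:-→d19:-→d20:H0 -> H0
  add 154.190.124.0/24 -> H0 at depth 24
  del 154.190.124.0/24 (clear depth 24)
  lookup 17.6.176.1: bits 00010001000001101011 walk d0:-→d1:-→d2:-→d3:-→d4:-→d5:-→d6:-→d7:-→d8:-→d9:-→d10:-→d11:-→d12:-→d13:-→d14:-→d15:-→d16:-→d17:-→d18:-→d19:-→d20:H0 -> H0
  add 0.0.0.0/0 -> H2 at depth 0
  add 201.69.88.0/21 -> H0 at depth 21
  add 17.6.189.64/28 -> H0 at depth 28
  lookup 17.6.176.51: bits 00010001000001101011 walk d0:H2→d1:-→d2:-→d3:-→d4:-→d5:-→d6:-→d7:-→d8:-→d9:-→d10:-→d11:-→d12:-→d13:-→d14:-→d15:-→d16:-→d17:-→d18:-→d19:-→d20:H0 -> H0
  add 0.0.0.0/0 -> H0 at depth 0
  del 201.69.88.0/21 (clear depth 21)
  lookup 17.6.176.0: bits 00010001000001101011 walk d0:H0→d1:-→d2:-→d3:-→d4:-→d5:-→d6:-→d7:-→d8:-→d9:-→d10:-→d11:-→d12:-→d13:-→d14:-→d15:-→d16:-→d17:-→d18:-→d19:-→d20:H0 -> H0
  lookup 17.6.176.52: bits 00010001000001101011 walk d0:H0→d1:-→d2:-→d3:-→d4:-→d5:-→d6:-→d7:-→d8:-→d9:-→d10:-→d11:-→d12:-→d13:-→d14:-→d15:-→d16:-→d17:-→d18:-→d19:-→d20:H0 -> H0
  lookup 17.6.189.64: bits 0001000100000110101111010100 walk d0:H0→d1:-→d2:-→d3:-→d4:-→d5:-→d6:-→d7:-→d8:-→d9:-→d10:-→d11:-→d12:-→d13:-→d14:-→d15:-→d16:-→d17:-→d18:-→d19:-→d20:H0→d21:-→d22:-→d23:-→d24:-→d25:-→d26:-→d27:-→d28:H0 -> H0
  lookup 17.6.179.0: bits 00010001000001101011 walk d0:H0→d1:-→d2:-→d3:-→d4:-→d5:-→d6:-→d7:-→d8:-→d9:-→d10:-→d11:-→d12:-→d13:-→d14:-→d15:-→d16:-→d17:-→d18:-→d19:-→d20:H0 -> H0
  add 201.64.0.0/12 -> H5 at depth 12
  add 17.6.189.0/24 -> H4 at depth 24
  add 201.69.0.0/16 -> H5 at depth 16
  lookup 201.67.214.238: bits 1100100101000 walk d0:H0→d1:-→d2:-→d3:-→d4:-→d5:-→d6:-→d7:-→d8:-→d9:-→d10:-→d11:-→d12:H5→d13:- -> H5
  add 0.0.0.0/0 -> H1 at depth 0
  add 0.0.0.0/0 -> H3 at depth 0

== LOOKUPS ==
["H0","H0","H0","H0","H0","H0","H0","H5"]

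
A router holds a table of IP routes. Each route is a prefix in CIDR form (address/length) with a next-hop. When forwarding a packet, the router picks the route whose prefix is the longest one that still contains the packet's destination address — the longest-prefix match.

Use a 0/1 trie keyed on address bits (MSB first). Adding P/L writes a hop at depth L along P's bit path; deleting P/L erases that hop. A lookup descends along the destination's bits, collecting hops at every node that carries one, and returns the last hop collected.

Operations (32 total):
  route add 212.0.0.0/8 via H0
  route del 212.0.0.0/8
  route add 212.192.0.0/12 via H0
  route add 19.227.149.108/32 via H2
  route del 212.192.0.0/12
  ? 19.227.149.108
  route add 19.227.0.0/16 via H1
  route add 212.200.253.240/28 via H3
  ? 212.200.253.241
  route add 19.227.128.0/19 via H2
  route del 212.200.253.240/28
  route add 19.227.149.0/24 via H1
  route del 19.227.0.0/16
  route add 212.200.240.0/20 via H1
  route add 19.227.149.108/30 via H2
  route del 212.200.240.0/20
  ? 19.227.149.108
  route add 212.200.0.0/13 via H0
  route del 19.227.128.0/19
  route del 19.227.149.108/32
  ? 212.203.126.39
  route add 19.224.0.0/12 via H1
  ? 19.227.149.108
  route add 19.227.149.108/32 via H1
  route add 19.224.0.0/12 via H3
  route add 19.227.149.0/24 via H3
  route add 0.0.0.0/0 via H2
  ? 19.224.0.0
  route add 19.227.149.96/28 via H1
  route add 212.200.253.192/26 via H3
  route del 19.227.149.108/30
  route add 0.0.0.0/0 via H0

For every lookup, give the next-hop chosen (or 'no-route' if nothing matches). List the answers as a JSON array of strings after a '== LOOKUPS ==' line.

Apply in order:
  + 212.0.0.0/8 (H0) depth=8
  - 212.0.0.0/8 clear@8
  + 212.192.0.0/12 (H0) depth=12
  + 19.227.149.108/32 (H2) depth=32
  - 212.192.0.0/12 clear@12
  Q 19.227.149.108: descend 00010011111000111001010101101100 ; hops seen [H2] ; pick H2
  + 19.227.0.0/16 (H1) depth=16
  + 212.200.253.240/28 (H3) depth=28
  Q 212.200.253.241: descend 1101010011001000111111011111 ; hops seen [H3] ; pick H3
  + 19.227.128.0/19 (H2) depth=19
  - 212.200.253.240/28 clear@28
  + 19.227.149.0/24 (H1) depth=24
  - 19.227.0.0/16 clear@16
  + 212.200.240.0/20 (H1) depth=20
  + 19.227.149.108/30 (H2) depth=30
  - 212.200.240.0/20 clear@20
  Q 19.227.149.108: descend 00010011111000111001010101101100 ; hops seen [H2,H1,H2,H2] ; pick H2
  + 212.200.0.0/13 (H0) depth=13
  - 19.227.128.0/19 clear@19
  - 19.227.149.108/32 clear@32
  Q 212.203.126.39: descend 11010100110010 ; hops seen [H0] ; pick H0
  + 19.224.0.0/12 (H1) depth=12
  Q 19.227.149.108: descend 00010011111000111001010101101100 ; hops seen [H1,H1,H2] ; pick H2
  + 19.227.149.108/32 (H1) depth=32
  + 19.224.0.0/12 (H3) depth=12
  + 19.227.149.0/24 (H3) depth=24
  + 0.0.0.0/0 (H2) depth=0
  Q 19.224.0.0: descend 00010011111000 ; hops seen [H2,H3] ; pick H3
  + 19.227.149.96/28 (H1) depth=28
  + 212.200.253.192/26 (H3) depth=26
  - 19.227.149.108/30 clear@30
  + 0.0.0.0/0 (H0) depth=0

== LOOKUPS ==
["H2","H3","H2","H0","H2","H3"]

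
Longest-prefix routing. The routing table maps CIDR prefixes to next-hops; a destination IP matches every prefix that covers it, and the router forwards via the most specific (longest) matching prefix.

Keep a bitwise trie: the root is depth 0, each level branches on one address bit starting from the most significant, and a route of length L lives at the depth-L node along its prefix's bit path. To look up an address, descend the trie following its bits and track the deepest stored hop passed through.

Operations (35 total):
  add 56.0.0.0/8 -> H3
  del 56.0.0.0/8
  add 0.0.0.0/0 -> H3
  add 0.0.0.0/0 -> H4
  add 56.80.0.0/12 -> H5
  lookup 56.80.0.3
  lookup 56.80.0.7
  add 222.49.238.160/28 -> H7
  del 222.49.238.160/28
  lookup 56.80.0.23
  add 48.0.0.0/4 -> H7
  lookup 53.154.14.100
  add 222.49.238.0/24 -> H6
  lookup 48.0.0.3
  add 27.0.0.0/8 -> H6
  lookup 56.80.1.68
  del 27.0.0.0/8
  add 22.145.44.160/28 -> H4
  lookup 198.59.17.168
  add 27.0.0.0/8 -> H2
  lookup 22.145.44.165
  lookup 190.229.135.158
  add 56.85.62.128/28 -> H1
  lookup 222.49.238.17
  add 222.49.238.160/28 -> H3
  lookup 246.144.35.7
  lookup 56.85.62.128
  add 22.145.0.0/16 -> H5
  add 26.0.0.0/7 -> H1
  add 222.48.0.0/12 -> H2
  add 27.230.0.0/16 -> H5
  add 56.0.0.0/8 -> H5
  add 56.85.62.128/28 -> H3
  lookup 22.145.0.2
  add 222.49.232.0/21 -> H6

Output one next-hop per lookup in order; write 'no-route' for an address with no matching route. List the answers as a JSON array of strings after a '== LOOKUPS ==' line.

Apply in order:
  + 56.0.0.0/8 (H3) depth=8
  del 56.0.0.0/8 (clear depth 8)
  + 0.0.0.0/0 (H3) depth=0
  + 0.0.0.0/0 (H4) depth=0
  + 56.80.0.0/12 (H5) depth=12
  lookup 56.80.0.3: bits 001110000101 walk d0:H4→d1:-→d2:-→d3:-→d4:-→d5:-→d6:-→d7:-→d8:-→d9:-→d10:-→d11:-→d12:H5 -> H5
  lookup 56.80.0.7: bits 001110000101 walk d0:H4→d1:-→d2:-→d3:-→d4:-→d5:-→d6:-→d7:-→d8:-→d9:-→d10:-→d11:-→d12:H5 -> H5
  + 222.49.238.160/28 (H7) depth=28
  del 222.49.238.160/28 (clear depth 28)
  lookup 56.80.0.23: bits 001110000101 walk d0:H4→d1:-→d2:-→d3:-→d4:-→d5:-→d6:-→d7:-→d8:-→d9:-→d10:-→d11:-→d12:H5 -> H5
  + 48.0.0.0/4 (H7) depth=4
  lookup 53.154.14.100: bits 0011 walk d0:H4→d1:-→d2:-→d3:-→d4:H7 -> H7
  + 222.49.238.0/24 (H6) depth=24
  lookup 48.0.0.3: bits 0011 walk d0:H4→d1:-→d2:-→d3:-→d4:H7 -> H7
  + 27.0.0.0/8 (H6) depth=8
  lookup 56.80.1.68: bits 001110000101 walk d0:H4→d1:-→d2:-→d3:-→d4:H7→d5:-→d6:-→d7:-→d8:-→d9:-→d10:-→d11:-→d12:H5 -> H5
  del 27.0.0.0/8 (clear depth 8)
  + 22.145.44.160/28 (H4) depth=28
  lookup 198.59.17.168: bits 110 walk d0:H4→d1:-→d2:-→d3:- -> H4
  + 27.0.0.0/8 (H2) depth=8
  lookup 22.145.44.165: bits 0001011010010001001011001010 walk d0:H4→d1:-→d2:-→d3:-→d4:-→d5:-→d6:-→d7:-→d8:-→d9:-→d10:-→d11:-→d12:-→d13:-→d14:-→d15:-→d16:-→d17:-→d18:-→d19:-→d20:-→d21:-→d22:-→d23:-→d24:-→d25:-→d26:-→d27:-→d28:H4 -> H4
  lookup 190.229.135.158: bits 1 walk d0:H4→d1:- -> H4
  + 56.85.62.128/28 (H1) depth=28
  lookup 222.49.238.17: bits 110111100011000111101110 walk d0:H4→d1:-→d2:-→d3:-→d4:-→d5:-→d6:-→d7:-→d8:-→d9:-→d10:-→d11:-→d12:-→d13:-→d14:-→d15:-→d16:-→d17:-→d18:-→d19:-→d20:-→d21:-→d22:-→d23:-→d24:H6 -> H6
  + 222.49.238.160/28 (H3) depth=28
  lookup 246.144.35.7: bits 11 walk d0:H4→d1:-→d2:- -> H4
  lookup 56.85.62.128: bits 0011100001010101001111101000 walk d0:H4→d1:-→d2:-→d3:-→d4:H7→d5:-→d6:-→d7:-→d8:-→d9:-→d10:-→d11:-→d12:H5→d13:-→d14:-→d15:-→d16:-→d17:-→d18:-→d19:-→d20:-→d21:-→d22:-→d23:-→d24:-→d25:-→d26:-→d27:-→d28:H1 -> H1
  + 22.145.0.0/16 (H5) depth=16
  + 26.0.0.0/7 (H1) depth=7
  + 222.48.0.0/12 (H2) depth=12
  + 27.230.0.0/16 (H5) depth=16
  + 56.0.0.0/8 (H5) depth=8
  + 56.85.62.128/28 (H3) depth=28
  lookup 22.145.0.2: bits 000101101001000100 walk d0:H4→d1:-→d2:-→d3:-→d4:-→d5:-→d6:-→d7:-→d8:-→d9:-→d10:-→d11:-→d12:-→d13:-→d14:-→d15:-→d16:H5→d17:-→d18:- -> H5
  + 222.49.232.0/21 (H6) depth=21

== LOOKUPS ==
["H5","H5","H5","H7","H7","H5","H4","H4","H4","H6","H4","H1","H5"]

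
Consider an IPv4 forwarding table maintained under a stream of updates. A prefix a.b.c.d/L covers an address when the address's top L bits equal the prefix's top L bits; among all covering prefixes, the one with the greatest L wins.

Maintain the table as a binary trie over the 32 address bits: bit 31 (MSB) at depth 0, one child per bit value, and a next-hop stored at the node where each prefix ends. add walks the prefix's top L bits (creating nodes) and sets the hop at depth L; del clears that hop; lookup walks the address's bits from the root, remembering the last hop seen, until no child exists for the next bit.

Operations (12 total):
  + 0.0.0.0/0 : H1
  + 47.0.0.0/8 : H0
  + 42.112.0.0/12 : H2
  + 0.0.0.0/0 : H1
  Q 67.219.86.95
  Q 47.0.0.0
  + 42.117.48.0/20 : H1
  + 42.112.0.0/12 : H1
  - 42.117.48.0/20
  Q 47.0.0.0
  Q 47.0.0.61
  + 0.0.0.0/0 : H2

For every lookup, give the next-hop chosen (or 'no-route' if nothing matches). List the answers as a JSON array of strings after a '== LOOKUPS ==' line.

Trace:
  add 0.0.0.0/0 -> H1 at depth 0
  add 47.0.0.0/8 -> H0 at depth 8
  add 42.112.0.0/12 -> H2 at depth 12
  add 0.0.0.0/0 -> H1 at depth 0
  Q 67.219.86.95: descend 0 ; hops seen [H1] ; pick H1
  Q 47.0.0.0: descend 00101111 ; hops seen [H1,H0] ; pick H0
  add 42.117.48.0/20 -> H1 at depth 20
  add 42.112.0.0/12 -> H1 at depth 12
  del 42.117.48.0/20 (clear depth 20)
  Q 47.0.0.0: descend 00101111 ; hops seen [H1,H0] ; pick H0
  Q 47.0.0.61: descend 00101111 ; hops seen [H1,H0] ; pick H0
  add 0.0.0.0/0 -> H2 at depth 0

== LOOKUPS ==
["H1","H0","H0","H0"]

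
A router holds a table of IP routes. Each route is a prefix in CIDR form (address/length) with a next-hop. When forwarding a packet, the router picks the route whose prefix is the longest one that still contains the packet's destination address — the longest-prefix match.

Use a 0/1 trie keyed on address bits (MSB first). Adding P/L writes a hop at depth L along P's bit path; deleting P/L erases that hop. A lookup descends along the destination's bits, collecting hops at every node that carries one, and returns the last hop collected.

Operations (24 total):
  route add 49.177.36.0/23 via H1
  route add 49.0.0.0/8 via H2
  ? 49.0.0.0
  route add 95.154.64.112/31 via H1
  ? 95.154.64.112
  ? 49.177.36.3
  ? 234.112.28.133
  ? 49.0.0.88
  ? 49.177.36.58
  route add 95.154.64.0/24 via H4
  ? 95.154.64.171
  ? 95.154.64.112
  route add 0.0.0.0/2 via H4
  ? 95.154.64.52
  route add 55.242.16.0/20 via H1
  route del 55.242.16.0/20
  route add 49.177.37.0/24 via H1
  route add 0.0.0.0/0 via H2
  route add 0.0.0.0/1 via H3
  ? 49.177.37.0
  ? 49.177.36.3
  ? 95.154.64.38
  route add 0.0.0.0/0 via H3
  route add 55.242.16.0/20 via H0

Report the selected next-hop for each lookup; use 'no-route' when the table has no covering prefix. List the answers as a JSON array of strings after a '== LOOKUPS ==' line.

Trace:
  + 49.177.36.0/23 (H1) depth=23
  + 49.0.0.0/8 (H2) depth=8
  ? 49.0.0.0  path d0:-→d1:-→d2:-→d3:-→d4:-→d5:-→d6:-→d7:-→d8:H2  best=H2
  + 95.154.64.112/31 (H1) depth=31
  ? 95.154.64.112  path d0:-→d1:-→d2:-→d3:-→d4:-→d5:-→d6:-→d7:-→d8:-→d9:-→d10:-→d11:-→d12:-→d13:-→d14:-→d15:-→d16:-→d17:-→d18:-→d19:-→d20:-→d21:-→d22:-→d23:-→d24:-→d25:-→d26:-→d27:-→d28:-→d29:-→d30:-→d31:H1  best=H1
  ? 49.177.36.3  path d0:-→d1:-→d2:-→d3:-→d4:-→d5:-→d6:-→d7:-→d8:H2→d9:-→d10:-→d11:-→d12:-→d13:-→d14:-→d15:-→d16:-→d17:-→d18:-→d19:-→d20:-→d21:-→d22:-→d23:H1  best=H1
  ? 234.112.28.133  path d0:-  best=no-route
  ? 49.0.0.88  path d0:-→d1:-→d2:-→d3:-→d4:-→d5:-→d6:-→d7:-→d8:H2  best=H2
  ? 49.177.36.58  path d0:-→d1:-→d2:-→d3:-→d4:-→d5:-→d6:-→d7:-→d8:H2→d9:-→d10:-→d11:-→d12:-→d13:-→d14:-→d15:-→d16:-→d17:-→d18:-→d19:-→d20:-→d21:-→d22:-→d23:H1  best=H1
  + 95.154.64.0/24 (H4) depth=24
  ? 95.154.64.171  path d0:-→d1:-→d2:-→d3:-→d4:-→d5:-→d6:-→d7:-→d8:-→d9:-→d10:-→d11:-→d12:-→d13:-→d14:-→d15:-→d16:-→d17:-→d18:-→d19:-→d20:-→d21:-→d22:-→d23:-→d24:H4  best=H4
  ? 95.154.64.112  path d0:-→d1:-→d2:-→d3:-→d4:-→d5:-→d6:-→d7:-→d8:-→d9:-→d10:-→d11:-→d12:-→d13:-→d14:-→d15:-→d16:-→d17:-→d18:-→d19:-→d20:-→d21:-→d22:-→d23:-→d24:H4→d25:-→d26:-→d27:-→d28:-→d29:-→d30:-→d31:H1  best=H1
  + 0.0.0.0/2 (H4) depth=2
  ? 95.154.64.52  path d0:-→d1:-→d2:-→d3:-→d4:-→d5:-→d6:-→d7:-→d8:-→d9:-→d10:-→d11:-→d12:-→d13:-→d14:-→d15:-→d16:-→d17:-→d18:-→d19:-→d20:-→d21:-→d22:-→d23:-→d24:H4→d25:-  best=H4
  + 55.242.16.0/20 (H1) depth=20
  del 55.242.16.0/20 (clear depth 20)
  + 49.177.37.0/24 (H1) depth=24
  + 0.0.0.0/0 (H2) depth=0
  + 0.0.0.0/1 (H3) depth=1
  ? 49.177.37.0  path d0:H2→d1:H3→d2:H4→d3:-→d4:-→d5:-→d6:-→d7:-→d8:H2→d9:-→d10:-→d11:-→d12:-→d13:-→d14:-→d15:-→d16:-→d17:-→d18:-→d19:-→d20:-→d21:-→d22:-→d23:H1→d24:H1  best=H1
  ? 49.177.36.3  path d0:H2→d1:H3→d2:H4→d3:-→d4:-→d5:-→d6:-→d7:-→d8:H2→d9:-→d10:-→d11:-→d12:-→d13:-→d14:-→d15:-→d16:-→d17:-→d18:-→d19:-→d20:-→d21:-→d22:-→d23:H1  best=H1
  ? 95.154.64.38  path d0:H2→d1:H3→d2:-→d3:-→d4:-→d5:-→d6:-→d7:-→d8:-→d9:-→d10:-→d11:-→d12:-→d13:-→d14:-→d15:-→d16:-→d17:-→d18:-→d19:-→d20:-→d21:-→d22:-→d23:-→d24:H4→d25:-  best=H4
  + 0.0.0.0/0 (H3) depth=0
  + 55.242.16.0/20 (H0) depth=20

== LOOKUPS ==
["H2","H1","H1","no-route","H2","H1","H4","H1","H4","H1","H1","H4"]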